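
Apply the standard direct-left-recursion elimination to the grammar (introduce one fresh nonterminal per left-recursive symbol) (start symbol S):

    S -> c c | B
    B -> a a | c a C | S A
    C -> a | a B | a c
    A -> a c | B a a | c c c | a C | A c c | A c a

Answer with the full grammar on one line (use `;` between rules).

A is directly left-recursive.
For A: α = {c c, c a}, β = {a c, B a a, c c c, a C}. Rewrite as A → β A' and A' → α A' | ε.

S -> c c | B; B -> a a | c a C | S A; C -> a | a B | a c; A -> a c A' | B a a A' | c c c A' | a C A'; A' -> c c A' | c a A' | epsilon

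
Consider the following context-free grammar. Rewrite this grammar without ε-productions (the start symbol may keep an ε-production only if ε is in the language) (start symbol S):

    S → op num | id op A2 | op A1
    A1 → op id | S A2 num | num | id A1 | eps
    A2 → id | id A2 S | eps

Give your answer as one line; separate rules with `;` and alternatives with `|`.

S → op num | id op A2 | id op | op A1 | op; A1 → op id | S A2 num | S num | num | id A1 | id; A2 → id | id A2 S | id S

Nullable set = {A1, A2}.
ε ∉ L(G), so no ε-production is kept.
Add the nullable-subset variants: S → id op A2 gives id op A2 | id op. S → op A1 gives op A1 | op. A1 → S A2 num gives S A2 num | S num. A1 → id A1 gives id A1 | id.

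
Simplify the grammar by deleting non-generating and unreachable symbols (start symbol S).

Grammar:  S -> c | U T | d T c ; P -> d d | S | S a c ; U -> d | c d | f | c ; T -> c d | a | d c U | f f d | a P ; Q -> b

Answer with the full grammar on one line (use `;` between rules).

S -> c | U T | d T c; P -> d d | S | S a c; U -> d | c d | f | c; T -> c d | a | d c U | f f d | a P

Generating nonterminals: {P, Q, S, T, U}.
Reachable from S after that: {P, S, T, U}.
Removed useless symbols: {Q} and every production mentioning them.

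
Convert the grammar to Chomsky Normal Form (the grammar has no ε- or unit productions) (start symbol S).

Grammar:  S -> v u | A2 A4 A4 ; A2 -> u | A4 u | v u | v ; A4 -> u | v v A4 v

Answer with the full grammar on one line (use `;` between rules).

S -> X1 X2 | A2 Y1; A2 -> u | A4 X2 | X1 X2 | v; A4 -> u | X1 Y2; X1 -> v; X2 -> u; Y1 -> A4 A4; Y2 -> X1 Y3; Y3 -> A4 X1

Introduce a nonterminal for each terminal appearing in a rule of length ≥ 2: X1 → v, X2 → u.
Binarize each right-hand side of length ≥ 3 by chaining fresh nonterminals (Y1, Y2, …): affected rules were S → A2 A4 A4; A4 → X1 X1 A4 X1.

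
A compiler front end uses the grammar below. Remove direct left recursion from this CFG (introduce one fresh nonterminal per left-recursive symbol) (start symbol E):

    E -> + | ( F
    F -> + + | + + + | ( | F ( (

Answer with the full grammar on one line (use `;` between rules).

E -> + | ( F; F -> + + F' | + + + F' | ( F'; F' -> ( ( F' | ε

F is directly left-recursive.
For F: α = {( (}, β = {+ +, + + +, (}. Rewrite as F → β F' and F' → α F' | ε.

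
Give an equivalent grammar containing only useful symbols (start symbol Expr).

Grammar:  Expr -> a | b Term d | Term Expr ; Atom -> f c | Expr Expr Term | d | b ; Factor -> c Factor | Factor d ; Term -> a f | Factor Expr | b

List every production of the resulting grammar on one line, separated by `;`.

Generating nonterminals: {Atom, Expr, Term}.
Reachable from Expr after that: {Expr, Term}.
Removed useless symbols: {Atom, Factor} and every production mentioning them.

Expr -> a | b Term d | Term Expr; Term -> a f | b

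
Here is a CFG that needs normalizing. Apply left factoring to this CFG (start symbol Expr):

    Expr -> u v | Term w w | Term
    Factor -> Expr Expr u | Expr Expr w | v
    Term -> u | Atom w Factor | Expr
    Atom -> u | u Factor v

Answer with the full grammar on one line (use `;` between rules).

Expr has alternatives sharing prefix 'Term': factor to Expr → Term Expr1 with Expr1 → w w | ε.
Factor has alternatives sharing prefix 'Expr Expr': factor to Factor → Expr Expr Factor1 with Factor1 → u | w.
Atom has alternatives sharing prefix 'u': factor to Atom → u Atom1 with Atom1 → ε | Factor v.

Expr -> u v | Term Expr1; Factor -> v | Expr Expr Factor1; Term -> u | Atom w Factor | Expr; Atom -> u Atom1; Expr1 -> w w | epsilon; Factor1 -> u | w; Atom1 -> epsilon | Factor v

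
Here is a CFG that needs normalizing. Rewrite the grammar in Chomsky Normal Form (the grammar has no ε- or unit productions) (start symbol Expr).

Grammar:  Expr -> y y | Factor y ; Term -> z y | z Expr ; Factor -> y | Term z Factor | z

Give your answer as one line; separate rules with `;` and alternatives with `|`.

Expr -> X1 X1 | Factor X1; Term -> X2 X1 | X2 Expr; Factor -> y | Term Y1 | z; X1 -> y; X2 -> z; Y1 -> X2 Factor

Introduce a nonterminal for each terminal appearing in a rule of length ≥ 2: X1 → y, X2 → z.
Binarize each right-hand side of length ≥ 3 by chaining fresh nonterminals (Y1, Y2, …): affected rules were Factor → Term X2 Factor.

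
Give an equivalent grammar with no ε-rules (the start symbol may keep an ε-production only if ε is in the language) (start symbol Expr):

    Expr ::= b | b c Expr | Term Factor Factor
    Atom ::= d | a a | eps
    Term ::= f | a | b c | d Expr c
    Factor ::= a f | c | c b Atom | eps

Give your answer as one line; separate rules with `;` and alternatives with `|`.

Expr ::= b | b c Expr | Term Factor Factor | Term Factor | Term; Atom ::= d | a a; Term ::= f | a | b c | d Expr c; Factor ::= a f | c | c b Atom | c b

Nullable nonterminals: {Atom, Factor}.
ε ∉ L(G), so no ε-production is kept.
For each production, add variants omitting each subset of nullable occurrences: Expr → Term Factor Factor gives Term Factor Factor | Term Factor | Term. Factor → c b Atom gives c b Atom | c b.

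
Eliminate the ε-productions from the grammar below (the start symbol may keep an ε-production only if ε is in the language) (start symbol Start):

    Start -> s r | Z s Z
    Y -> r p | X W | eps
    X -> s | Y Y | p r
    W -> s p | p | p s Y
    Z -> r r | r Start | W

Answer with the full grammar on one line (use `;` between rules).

The nullable symbols are {X, Y}.
ε ∉ L(G), so no ε-production is kept.
Expand every rule over subsets of its nullable positions: Y → X W gives X W | W. X → Y Y gives Y Y | Y. W → p s Y gives p s Y | p s.

Start -> s r | Z s Z; Y -> r p | X W | W; X -> s | Y Y | Y | p r; W -> s p | p | p s Y | p s; Z -> r r | r Start | W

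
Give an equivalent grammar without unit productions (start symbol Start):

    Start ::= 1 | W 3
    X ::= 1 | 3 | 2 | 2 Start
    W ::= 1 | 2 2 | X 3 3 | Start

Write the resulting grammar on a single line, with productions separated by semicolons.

Unit pairs: W ⇒* {Start}.
Replace each nonterminal's rules with the union of the non-unit rules of every nonterminal it unit-derives.

Start ::= 1 | W 3; X ::= 1 | 3 | 2 | 2 Start; W ::= 1 | W 3 | 2 2 | X 3 3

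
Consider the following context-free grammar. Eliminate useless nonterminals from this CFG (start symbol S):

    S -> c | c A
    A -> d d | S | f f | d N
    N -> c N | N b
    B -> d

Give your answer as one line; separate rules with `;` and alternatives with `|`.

S -> c | c A; A -> d d | S | f f

Generating nonterminals: {A, B, S}.
Reachable from S after that: {A, S}.
Removed useless symbols: {B, N} and every production mentioning them.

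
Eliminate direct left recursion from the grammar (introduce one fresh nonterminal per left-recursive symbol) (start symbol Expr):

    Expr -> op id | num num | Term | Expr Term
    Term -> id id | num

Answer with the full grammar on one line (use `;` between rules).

Left recursion appears on Expr.
For Expr: α = {Term}, β = {op id, num num, Term}. Rewrite as Expr → β Expr1 and Expr1 → α Expr1 | ε.

Expr -> op id Expr1 | num num Expr1 | Term Expr1; Term -> id id | num; Expr1 -> Term Expr1 | ε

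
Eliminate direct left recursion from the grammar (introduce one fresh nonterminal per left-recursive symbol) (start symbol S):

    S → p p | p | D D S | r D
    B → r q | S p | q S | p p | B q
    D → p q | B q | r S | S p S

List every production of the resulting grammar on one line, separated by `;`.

S → p p | p | D D S | r D; B → r q B' | S p B' | q S B' | p p B'; D → p q | B q | r S | S p S; B' → q B' | ε

B is directly left-recursive.
For B: α = {q}, β = {r q, S p, q S, p p}. Rewrite as B → β B' and B' → α B' | ε.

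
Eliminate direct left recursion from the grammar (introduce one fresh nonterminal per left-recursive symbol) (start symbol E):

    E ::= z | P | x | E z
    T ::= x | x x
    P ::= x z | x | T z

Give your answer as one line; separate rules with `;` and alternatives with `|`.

Directly left-recursive nonterminal: E.
For E: α = {z}, β = {z, P, x}. Rewrite as E → β E' and E' → α E' | ε.

E ::= z E' | P E' | x E'; T ::= x | x x; P ::= x z | x | T z; E' ::= z E' | ε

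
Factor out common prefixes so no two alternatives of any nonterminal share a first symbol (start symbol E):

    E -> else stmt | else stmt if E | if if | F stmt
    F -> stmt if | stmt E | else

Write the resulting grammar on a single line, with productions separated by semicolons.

E -> if if | F stmt | else stmt E'; F -> else | stmt F'; E' -> ε | if E; F' -> if | E

E has alternatives sharing prefix 'else stmt': factor to E → else stmt E' with E' → ε | if E.
F has alternatives sharing prefix 'stmt': factor to F → stmt F' with F' → if | E.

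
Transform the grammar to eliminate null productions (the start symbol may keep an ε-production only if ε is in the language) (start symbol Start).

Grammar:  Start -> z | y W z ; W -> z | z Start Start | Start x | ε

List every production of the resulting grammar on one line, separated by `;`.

The nullable symbols are {W}.
ε ∉ L(G), so no ε-production is kept.
Add the nullable-subset variants: Start → y W z gives y W z | y z.

Start -> z | y W z | y z; W -> z | z Start Start | Start x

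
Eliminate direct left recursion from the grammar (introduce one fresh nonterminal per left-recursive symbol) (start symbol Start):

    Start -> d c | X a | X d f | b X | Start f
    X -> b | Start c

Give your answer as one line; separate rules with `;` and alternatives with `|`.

Left recursion appears on Start.
For Start: α = {f}, β = {d c, X a, X d f, b X}. Rewrite as Start → β Start1 and Start1 → α Start1 | ε.

Start -> d c Start1 | X a Start1 | X d f Start1 | b X Start1; X -> b | Start c; Start1 -> f Start1 | ε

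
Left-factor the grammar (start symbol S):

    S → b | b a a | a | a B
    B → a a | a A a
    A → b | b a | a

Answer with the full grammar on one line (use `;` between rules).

S → b S' | a S''; B → a B'; A → a | b A'; S' → ε | a a; S'' → ε | B; B' → a | A a; A' → ε | a

S has alternatives sharing prefix 'b': factor to S → b S' with S' → ε | a a.
S has alternatives sharing prefix 'a': factor to S → a S'' with S'' → ε | B.
B has alternatives sharing prefix 'a': factor to B → a B' with B' → a | A a.
A has alternatives sharing prefix 'b': factor to A → b A' with A' → ε | a.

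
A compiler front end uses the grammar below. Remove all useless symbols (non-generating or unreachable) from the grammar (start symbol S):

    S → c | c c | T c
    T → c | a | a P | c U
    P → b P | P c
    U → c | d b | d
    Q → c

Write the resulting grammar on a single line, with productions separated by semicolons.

S → c | c c | T c; T → c | a | c U; U → c | d b | d

Generating nonterminals: {Q, S, T, U}.
Reachable from S after that: {S, T, U}.
Removed useless symbols: {P, Q} and every production mentioning them.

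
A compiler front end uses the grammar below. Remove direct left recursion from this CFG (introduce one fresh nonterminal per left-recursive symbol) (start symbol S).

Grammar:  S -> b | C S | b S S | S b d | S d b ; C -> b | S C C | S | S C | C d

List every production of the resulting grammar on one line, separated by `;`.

S -> b S' | C S S' | b S S S'; C -> b C' | S C C C' | S C' | S C C'; S' -> b d S' | d b S' | ε; C' -> d C' | ε

S, C are directly left-recursive.
For S: α = {b d, d b}, β = {b, C S, b S S}. Rewrite as S → β S' and S' → α S' | ε.
For C: α = {d}, β = {b, S C C, S, S C}. Rewrite as C → β C' and C' → α C' | ε.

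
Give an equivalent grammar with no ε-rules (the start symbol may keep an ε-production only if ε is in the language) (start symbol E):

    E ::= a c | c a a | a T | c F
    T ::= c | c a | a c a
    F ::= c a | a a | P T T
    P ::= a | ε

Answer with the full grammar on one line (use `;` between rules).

E ::= a c | c a a | a T | c F; T ::= c | c a | a c a; F ::= c a | a a | P T T | T T; P ::= a

Nullable set = {P}.
ε ∉ L(G), so no ε-production is kept.
Add the nullable-subset variants: F → P T T gives P T T | T T.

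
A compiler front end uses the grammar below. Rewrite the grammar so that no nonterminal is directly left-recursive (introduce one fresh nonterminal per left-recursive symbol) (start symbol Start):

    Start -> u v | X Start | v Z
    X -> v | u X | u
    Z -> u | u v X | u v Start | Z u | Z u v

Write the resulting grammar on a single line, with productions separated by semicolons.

Left recursion appears on Z.
For Z: α = {u, u v}, β = {u, u v X, u v Start}. Rewrite as Z → β Z1 and Z1 → α Z1 | ε.

Start -> u v | X Start | v Z; X -> v | u X | u; Z -> u Z1 | u v X Z1 | u v Start Z1; Z1 -> u Z1 | u v Z1 | eps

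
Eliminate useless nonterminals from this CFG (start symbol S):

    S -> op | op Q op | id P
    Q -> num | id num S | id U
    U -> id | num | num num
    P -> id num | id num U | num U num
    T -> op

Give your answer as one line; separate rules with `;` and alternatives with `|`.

Generating nonterminals: {P, Q, S, T, U}.
Reachable from S after that: {P, Q, S, U}.
Removed useless symbols: {T} and every production mentioning them.

S -> op | op Q op | id P; Q -> num | id num S | id U; U -> id | num | num num; P -> id num | id num U | num U num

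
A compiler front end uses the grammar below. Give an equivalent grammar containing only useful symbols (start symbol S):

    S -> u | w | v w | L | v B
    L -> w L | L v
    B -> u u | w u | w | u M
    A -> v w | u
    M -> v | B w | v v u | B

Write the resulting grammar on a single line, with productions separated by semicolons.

S -> u | w | v w | v B; B -> u u | w u | w | u M; M -> v | B w | v v u | B

Generating nonterminals: {A, B, M, S}.
Reachable from S after that: {B, M, S}.
Removed useless symbols: {A, L} and every production mentioning them.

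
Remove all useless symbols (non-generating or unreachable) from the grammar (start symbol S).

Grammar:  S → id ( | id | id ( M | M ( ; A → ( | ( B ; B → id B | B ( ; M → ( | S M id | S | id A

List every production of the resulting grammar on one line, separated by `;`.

Generating nonterminals: {A, M, S}.
Reachable from S after that: {A, M, S}.
Removed useless symbols: {B} and every production mentioning them.

S → id ( | id | id ( M | M (; A → (; M → ( | S M id | S | id A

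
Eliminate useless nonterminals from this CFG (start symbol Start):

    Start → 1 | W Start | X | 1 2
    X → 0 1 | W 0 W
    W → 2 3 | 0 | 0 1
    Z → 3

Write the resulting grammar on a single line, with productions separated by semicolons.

Generating nonterminals: {Start, W, X, Z}.
Reachable from Start after that: {Start, W, X}.
Removed useless symbols: {Z} and every production mentioning them.

Start → 1 | W Start | X | 1 2; X → 0 1 | W 0 W; W → 2 3 | 0 | 0 1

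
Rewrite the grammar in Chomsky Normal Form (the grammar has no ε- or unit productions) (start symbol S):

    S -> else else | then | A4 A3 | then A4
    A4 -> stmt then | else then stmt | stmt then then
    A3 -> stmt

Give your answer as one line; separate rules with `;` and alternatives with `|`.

Introduce a nonterminal for each terminal appearing in a rule of length ≥ 2: X1 → else, X2 → then, X3 → stmt.
Binarize each right-hand side of length ≥ 3 by chaining fresh nonterminals (Y1, Y2, …): affected rules were A4 → X1 X2 X3; A4 → X3 X2 X2.

S -> X1 X1 | then | A4 A3 | X2 A4; A4 -> X3 X2 | X1 Y1 | X3 Y2; A3 -> stmt; X1 -> else; X2 -> then; X3 -> stmt; Y1 -> X2 X3; Y2 -> X2 X2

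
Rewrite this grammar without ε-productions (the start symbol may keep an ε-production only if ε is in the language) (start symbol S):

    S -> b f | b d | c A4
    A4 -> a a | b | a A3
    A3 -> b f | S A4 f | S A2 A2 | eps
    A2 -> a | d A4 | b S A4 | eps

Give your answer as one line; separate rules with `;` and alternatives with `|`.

The nullable symbols are {A2, A3}.
ε ∉ L(G), so no ε-production is kept.
Expand every rule over subsets of its nullable positions: A4 → a A3 gives a A3 | a. A3 → S A2 A2 gives S A2 A2 | S A2 | S.

S -> b f | b d | c A4; A4 -> a a | b | a A3 | a; A3 -> b f | S A4 f | S A2 A2 | S A2 | S; A2 -> a | d A4 | b S A4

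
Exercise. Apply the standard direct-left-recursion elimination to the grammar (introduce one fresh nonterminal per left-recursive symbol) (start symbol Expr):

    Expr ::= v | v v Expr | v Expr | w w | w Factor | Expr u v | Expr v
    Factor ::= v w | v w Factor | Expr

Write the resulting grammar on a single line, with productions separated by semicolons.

Directly left-recursive nonterminal: Expr.
For Expr: α = {u v, v}, β = {v, v v Expr, v Expr, w w, w Factor}. Rewrite as Expr → β Expr1 and Expr1 → α Expr1 | ε.

Expr ::= v Expr1 | v v Expr Expr1 | v Expr Expr1 | w w Expr1 | w Factor Expr1; Factor ::= v w | v w Factor | Expr; Expr1 ::= u v Expr1 | v Expr1 | ε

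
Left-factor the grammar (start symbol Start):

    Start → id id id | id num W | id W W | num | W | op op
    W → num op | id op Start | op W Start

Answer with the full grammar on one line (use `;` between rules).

Start has alternatives sharing prefix 'id': factor to Start → id Start1 with Start1 → id id | num W | W W.

Start → num | W | op op | id Start1; W → num op | id op Start | op W Start; Start1 → id id | num W | W W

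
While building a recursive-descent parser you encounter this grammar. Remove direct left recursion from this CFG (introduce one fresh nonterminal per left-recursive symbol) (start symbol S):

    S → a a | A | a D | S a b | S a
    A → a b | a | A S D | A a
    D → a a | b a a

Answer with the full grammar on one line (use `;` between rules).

S → a a S' | A S' | a D S'; A → a b A' | a A'; D → a a | b a a; S' → a b S' | a S' | ε; A' → S D A' | a A' | ε

S, A are directly left-recursive.
For S: α = {a b, a}, β = {a a, A, a D}. Rewrite as S → β S' and S' → α S' | ε.
For A: α = {S D, a}, β = {a b, a}. Rewrite as A → β A' and A' → α A' | ε.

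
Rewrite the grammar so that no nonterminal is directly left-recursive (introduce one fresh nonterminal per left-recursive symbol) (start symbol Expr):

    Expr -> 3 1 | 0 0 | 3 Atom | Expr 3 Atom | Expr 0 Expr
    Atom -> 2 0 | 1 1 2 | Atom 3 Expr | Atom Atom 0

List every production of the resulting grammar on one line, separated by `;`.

Expr, Atom are directly left-recursive.
For Expr: α = {3 Atom, 0 Expr}, β = {3 1, 0 0, 3 Atom}. Rewrite as Expr → β Expr1 and Expr1 → α Expr1 | ε.
For Atom: α = {3 Expr, Atom 0}, β = {2 0, 1 1 2}. Rewrite as Atom → β Atom1 and Atom1 → α Atom1 | ε.

Expr -> 3 1 Expr1 | 0 0 Expr1 | 3 Atom Expr1; Atom -> 2 0 Atom1 | 1 1 2 Atom1; Expr1 -> 3 Atom Expr1 | 0 Expr Expr1 | ε; Atom1 -> 3 Expr Atom1 | Atom 0 Atom1 | ε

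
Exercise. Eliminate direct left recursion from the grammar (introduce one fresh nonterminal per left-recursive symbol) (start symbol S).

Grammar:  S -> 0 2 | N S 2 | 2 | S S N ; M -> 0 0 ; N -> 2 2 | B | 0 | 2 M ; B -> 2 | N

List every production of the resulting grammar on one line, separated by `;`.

Directly left-recursive nonterminal: S.
For S: α = {S N}, β = {0 2, N S 2, 2}. Rewrite as S → β S' and S' → α S' | ε.

S -> 0 2 S' | N S 2 S' | 2 S'; M -> 0 0; N -> 2 2 | B | 0 | 2 M; B -> 2 | N; S' -> S N S' | ε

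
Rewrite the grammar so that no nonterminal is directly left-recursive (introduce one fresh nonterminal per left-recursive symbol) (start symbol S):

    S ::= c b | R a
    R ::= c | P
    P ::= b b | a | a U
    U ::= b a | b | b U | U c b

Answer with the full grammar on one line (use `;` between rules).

Left recursion appears on U.
For U: α = {c b}, β = {b a, b, b U}. Rewrite as U → β U' and U' → α U' | ε.

S ::= c b | R a; R ::= c | P; P ::= b b | a | a U; U ::= b a U' | b U' | b U U'; U' ::= c b U' | ε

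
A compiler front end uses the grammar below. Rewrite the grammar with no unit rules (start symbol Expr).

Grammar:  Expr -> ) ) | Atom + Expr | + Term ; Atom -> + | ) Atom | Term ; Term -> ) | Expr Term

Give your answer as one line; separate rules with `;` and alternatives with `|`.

Expr -> ) ) | Atom + Expr | + Term; Atom -> ) | Expr Term | + | ) Atom; Term -> ) | Expr Term

Unit pairs: Atom ⇒* {Term}.
Replace each nonterminal's rules with the union of the non-unit rules of every nonterminal it unit-derives.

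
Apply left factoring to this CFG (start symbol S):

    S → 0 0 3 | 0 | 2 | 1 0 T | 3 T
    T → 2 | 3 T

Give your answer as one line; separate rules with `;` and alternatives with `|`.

S → 2 | 1 0 T | 3 T | 0 S'; T → 2 | 3 T; S' → 0 3 | ε

S has alternatives sharing prefix '0': factor to S → 0 S' with S' → 0 3 | ε.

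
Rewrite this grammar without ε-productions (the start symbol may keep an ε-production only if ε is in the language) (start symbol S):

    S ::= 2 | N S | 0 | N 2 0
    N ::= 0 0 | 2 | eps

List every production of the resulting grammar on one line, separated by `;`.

S ::= 2 | N S | 0 | N 2 0 | 2 0; N ::= 0 0 | 2

Nullable nonterminals: {N}.
ε ∉ L(G), so no ε-production is kept.
Add the nullable-subset variants: S → N 2 0 gives N 2 0 | 2 0.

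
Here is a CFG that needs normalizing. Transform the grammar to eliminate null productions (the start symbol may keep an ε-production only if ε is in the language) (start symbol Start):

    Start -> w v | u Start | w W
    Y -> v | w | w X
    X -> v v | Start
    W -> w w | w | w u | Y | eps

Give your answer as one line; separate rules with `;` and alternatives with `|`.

Start -> w v | u Start | w W | w; Y -> v | w | w X; X -> v v | Start; W -> w w | w | w u | Y

Nullable nonterminals: {W}.
ε ∉ L(G), so no ε-production is kept.
For each production, add variants omitting each subset of nullable occurrences: Start → w W gives w W | w.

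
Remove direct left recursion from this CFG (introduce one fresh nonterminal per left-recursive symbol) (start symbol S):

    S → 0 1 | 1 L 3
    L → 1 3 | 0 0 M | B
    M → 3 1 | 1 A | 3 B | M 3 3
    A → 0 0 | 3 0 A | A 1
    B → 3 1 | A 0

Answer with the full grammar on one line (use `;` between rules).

Directly left-recursive nonterminals: M, A.
For M: α = {3 3}, β = {3 1, 1 A, 3 B}. Rewrite as M → β M' and M' → α M' | ε.
For A: α = {1}, β = {0 0, 3 0 A}. Rewrite as A → β A' and A' → α A' | ε.

S → 0 1 | 1 L 3; L → 1 3 | 0 0 M | B; M → 3 1 M' | 1 A M' | 3 B M'; A → 0 0 A' | 3 0 A A'; B → 3 1 | A 0; M' → 3 3 M' | ε; A' → 1 A' | ε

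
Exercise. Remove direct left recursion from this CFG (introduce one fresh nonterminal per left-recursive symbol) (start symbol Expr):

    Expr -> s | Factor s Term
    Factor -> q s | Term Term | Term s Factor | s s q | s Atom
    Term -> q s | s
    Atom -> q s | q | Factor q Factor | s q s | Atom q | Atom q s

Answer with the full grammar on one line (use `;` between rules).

Expr -> s | Factor s Term; Factor -> q s | Term Term | Term s Factor | s s q | s Atom; Term -> q s | s; Atom -> q s Atom1 | q Atom1 | Factor q Factor Atom1 | s q s Atom1; Atom1 -> q Atom1 | q s Atom1 | ε

Atom is directly left-recursive.
For Atom: α = {q, q s}, β = {q s, q, Factor q Factor, s q s}. Rewrite as Atom → β Atom1 and Atom1 → α Atom1 | ε.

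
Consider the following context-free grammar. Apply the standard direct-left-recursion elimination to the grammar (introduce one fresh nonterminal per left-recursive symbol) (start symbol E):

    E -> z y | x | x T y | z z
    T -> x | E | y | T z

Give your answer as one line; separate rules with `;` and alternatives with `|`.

E -> z y | x | x T y | z z; T -> x T' | E T' | y T'; T' -> z T' | ε

Left recursion appears on T.
For T: α = {z}, β = {x, E, y}. Rewrite as T → β T' and T' → α T' | ε.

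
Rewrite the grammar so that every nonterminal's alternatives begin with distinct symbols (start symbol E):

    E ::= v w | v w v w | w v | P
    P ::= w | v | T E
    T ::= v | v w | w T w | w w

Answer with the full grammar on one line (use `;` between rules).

E ::= w v | P | v w E'; P ::= w | v | T E; T ::= v T' | w T''; E' ::= epsilon | v w; T' ::= epsilon | w; T'' ::= T w | w

E has alternatives sharing prefix 'v w': factor to E → v w E' with E' → ε | v w.
T has alternatives sharing prefix 'v': factor to T → v T' with T' → ε | w.
T has alternatives sharing prefix 'w': factor to T → w T'' with T'' → T w | w.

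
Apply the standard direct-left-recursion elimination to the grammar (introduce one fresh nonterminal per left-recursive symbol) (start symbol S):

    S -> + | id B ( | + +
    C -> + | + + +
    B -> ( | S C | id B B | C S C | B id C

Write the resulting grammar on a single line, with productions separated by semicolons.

S -> + | id B ( | + +; C -> + | + + +; B -> ( B' | S C B' | id B B B' | C S C B'; B' -> id C B' | eps

Left recursion appears on B.
For B: α = {id C}, β = {(, S C, id B B, C S C}. Rewrite as B → β B' and B' → α B' | ε.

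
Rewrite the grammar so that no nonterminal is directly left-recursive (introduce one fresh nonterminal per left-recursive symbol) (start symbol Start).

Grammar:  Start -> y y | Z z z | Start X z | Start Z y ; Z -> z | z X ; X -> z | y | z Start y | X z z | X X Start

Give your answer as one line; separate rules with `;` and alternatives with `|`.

Start -> y y Start1 | Z z z Start1; Z -> z | z X; X -> z X1 | y X1 | z Start y X1; Start1 -> X z Start1 | Z y Start1 | ε; X1 -> z z X1 | X Start X1 | ε

Start, X are directly left-recursive.
For Start: α = {X z, Z y}, β = {y y, Z z z}. Rewrite as Start → β Start1 and Start1 → α Start1 | ε.
For X: α = {z z, X Start}, β = {z, y, z Start y}. Rewrite as X → β X1 and X1 → α X1 | ε.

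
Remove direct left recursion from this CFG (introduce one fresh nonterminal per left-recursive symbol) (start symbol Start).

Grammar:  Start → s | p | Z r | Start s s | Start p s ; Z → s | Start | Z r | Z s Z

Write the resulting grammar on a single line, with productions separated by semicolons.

Start → s Start1 | p Start1 | Z r Start1; Z → s Z1 | Start Z1; Start1 → s s Start1 | p s Start1 | ε; Z1 → r Z1 | s Z Z1 | ε

Directly left-recursive nonterminals: Start, Z.
For Start: α = {s s, p s}, β = {s, p, Z r}. Rewrite as Start → β Start1 and Start1 → α Start1 | ε.
For Z: α = {r, s Z}, β = {s, Start}. Rewrite as Z → β Z1 and Z1 → α Z1 | ε.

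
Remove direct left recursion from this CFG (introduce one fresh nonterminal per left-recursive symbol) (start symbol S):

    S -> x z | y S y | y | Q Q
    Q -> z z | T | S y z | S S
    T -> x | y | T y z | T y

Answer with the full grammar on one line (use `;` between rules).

S -> x z | y S y | y | Q Q; Q -> z z | T | S y z | S S; T -> x T' | y T'; T' -> y z T' | y T' | eps

Left recursion appears on T.
For T: α = {y z, y}, β = {x, y}. Rewrite as T → β T' and T' → α T' | ε.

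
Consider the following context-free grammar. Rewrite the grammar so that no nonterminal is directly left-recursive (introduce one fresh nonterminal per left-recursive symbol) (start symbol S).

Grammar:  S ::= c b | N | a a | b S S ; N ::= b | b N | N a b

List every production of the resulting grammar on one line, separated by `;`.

S ::= c b | N | a a | b S S; N ::= b N' | b N N'; N' ::= a b N' | ε

Left recursion appears on N.
For N: α = {a b}, β = {b, b N}. Rewrite as N → β N' and N' → α N' | ε.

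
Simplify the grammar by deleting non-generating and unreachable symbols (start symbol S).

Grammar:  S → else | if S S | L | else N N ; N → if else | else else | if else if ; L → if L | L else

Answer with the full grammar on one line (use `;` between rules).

S → else | if S S | else N N; N → if else | else else | if else if

Generating nonterminals: {N, S}.
Reachable from S after that: {N, S}.
Removed useless symbols: {L} and every production mentioning them.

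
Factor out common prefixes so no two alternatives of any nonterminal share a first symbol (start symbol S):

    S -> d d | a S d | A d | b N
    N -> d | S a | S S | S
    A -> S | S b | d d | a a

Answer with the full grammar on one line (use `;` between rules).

S -> d d | a S d | A d | b N; N -> d | S N'; A -> d d | a a | S A'; N' -> a | S | ε; A' -> ε | b

N has alternatives sharing prefix 'S': factor to N → S N' with N' → a | S | ε.
A has alternatives sharing prefix 'S': factor to A → S A' with A' → ε | b.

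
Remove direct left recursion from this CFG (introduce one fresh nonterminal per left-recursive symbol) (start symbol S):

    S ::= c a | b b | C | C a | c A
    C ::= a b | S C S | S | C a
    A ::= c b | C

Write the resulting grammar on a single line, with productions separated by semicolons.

C is directly left-recursive.
For C: α = {a}, β = {a b, S C S, S}. Rewrite as C → β C' and C' → α C' | ε.

S ::= c a | b b | C | C a | c A; C ::= a b C' | S C S C' | S C'; A ::= c b | C; C' ::= a C' | ε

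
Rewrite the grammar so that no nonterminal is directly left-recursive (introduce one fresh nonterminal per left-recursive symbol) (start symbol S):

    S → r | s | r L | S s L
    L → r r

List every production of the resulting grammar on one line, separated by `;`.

Left recursion appears on S.
For S: α = {s L}, β = {r, s, r L}. Rewrite as S → β S' and S' → α S' | ε.

S → r S' | s S' | r L S'; L → r r; S' → s L S' | ε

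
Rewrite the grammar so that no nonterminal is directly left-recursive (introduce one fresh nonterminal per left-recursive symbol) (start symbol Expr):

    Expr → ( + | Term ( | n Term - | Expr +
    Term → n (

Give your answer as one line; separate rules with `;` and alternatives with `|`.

Expr → ( + Expr1 | Term ( Expr1 | n Term - Expr1; Term → n (; Expr1 → + Expr1 | ε

Expr is directly left-recursive.
For Expr: α = {+}, β = {( +, Term (, n Term -}. Rewrite as Expr → β Expr1 and Expr1 → α Expr1 | ε.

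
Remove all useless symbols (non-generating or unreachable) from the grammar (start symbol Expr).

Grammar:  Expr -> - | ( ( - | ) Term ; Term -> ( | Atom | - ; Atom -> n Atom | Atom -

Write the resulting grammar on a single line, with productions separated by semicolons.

Expr -> - | ( ( - | ) Term; Term -> ( | -

Generating nonterminals: {Expr, Term}.
Reachable from Expr after that: {Expr, Term}.
Removed useless symbols: {Atom} and every production mentioning them.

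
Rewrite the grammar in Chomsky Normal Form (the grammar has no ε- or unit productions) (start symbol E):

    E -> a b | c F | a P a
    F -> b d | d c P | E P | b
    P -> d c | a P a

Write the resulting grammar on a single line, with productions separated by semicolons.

E -> X1 X2 | X3 F | X1 Y1; F -> X2 X4 | X4 Y2 | E P | b; P -> X4 X3 | X1 Y3; X1 -> a; X2 -> b; X3 -> c; X4 -> d; Y1 -> P X1; Y2 -> X3 P; Y3 -> P X1

Introduce a nonterminal for each terminal appearing in a rule of length ≥ 2: X1 → a, X2 → b, X3 → c, X4 → d.
Binarize each right-hand side of length ≥ 3 by chaining fresh nonterminals (Y1, Y2, …): affected rules were E → X1 P X1; F → X4 X3 P; P → X1 P X1.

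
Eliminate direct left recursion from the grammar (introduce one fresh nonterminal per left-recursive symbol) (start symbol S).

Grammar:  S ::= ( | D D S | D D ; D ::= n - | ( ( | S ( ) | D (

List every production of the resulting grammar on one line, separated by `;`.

S ::= ( | D D S | D D; D ::= n - D' | ( ( D' | S ( ) D'; D' ::= ( D' | ε

Directly left-recursive nonterminal: D.
For D: α = {(}, β = {n -, ( (, S ( )}. Rewrite as D → β D' and D' → α D' | ε.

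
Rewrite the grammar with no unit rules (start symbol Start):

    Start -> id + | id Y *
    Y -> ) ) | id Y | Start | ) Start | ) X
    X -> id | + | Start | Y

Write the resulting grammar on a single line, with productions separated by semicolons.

Unit pairs: X ⇒* {Start, Y}; Y ⇒* {Start}.
Replace each nonterminal's rules with the union of the non-unit rules of every nonterminal it unit-derives.

Start -> id + | id Y *; Y -> id + | id Y * | ) ) | id Y | ) Start | ) X; X -> id + | id Y * | id | + | ) ) | id Y | ) Start | ) X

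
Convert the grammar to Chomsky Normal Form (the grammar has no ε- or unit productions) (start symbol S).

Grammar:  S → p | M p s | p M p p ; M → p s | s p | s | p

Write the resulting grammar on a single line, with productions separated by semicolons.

S → p | M Y1 | X1 Y2; M → X1 X2 | X2 X1 | s | p; X1 → p; X2 → s; Y1 → X1 X2; Y2 → M Y3; Y3 → X1 X1

Introduce a nonterminal for each terminal appearing in a rule of length ≥ 2: X1 → p, X2 → s.
Binarize each right-hand side of length ≥ 3 by chaining fresh nonterminals (Y1, Y2, …): affected rules were S → M X1 X2; S → X1 M X1 X1.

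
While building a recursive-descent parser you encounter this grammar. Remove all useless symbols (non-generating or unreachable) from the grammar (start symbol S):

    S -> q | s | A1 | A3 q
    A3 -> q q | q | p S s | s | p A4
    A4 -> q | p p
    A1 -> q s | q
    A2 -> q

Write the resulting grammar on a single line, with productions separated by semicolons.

S -> q | s | A1 | A3 q; A3 -> q q | q | p S s | s | p A4; A4 -> q | p p; A1 -> q s | q

Generating nonterminals: {A1, A2, A3, A4, S}.
Reachable from S after that: {A1, A3, A4, S}.
Removed useless symbols: {A2} and every production mentioning them.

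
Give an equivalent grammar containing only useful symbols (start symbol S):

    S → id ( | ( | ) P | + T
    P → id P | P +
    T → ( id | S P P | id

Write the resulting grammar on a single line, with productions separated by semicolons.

S → id ( | ( | + T; T → ( id | id

Generating nonterminals: {S, T}.
Reachable from S after that: {S, T}.
Removed useless symbols: {P} and every production mentioning them.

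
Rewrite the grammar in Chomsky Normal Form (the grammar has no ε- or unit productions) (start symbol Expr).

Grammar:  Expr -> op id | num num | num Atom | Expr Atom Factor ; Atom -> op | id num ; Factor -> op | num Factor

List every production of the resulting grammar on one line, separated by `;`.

Expr -> X1 X2 | X3 X3 | X3 Atom | Expr Y1; Atom -> op | X2 X3; Factor -> op | X3 Factor; X1 -> op; X2 -> id; X3 -> num; Y1 -> Atom Factor

Introduce a nonterminal for each terminal appearing in a rule of length ≥ 2: X1 → op, X2 → id, X3 → num.
Binarize each right-hand side of length ≥ 3 by chaining fresh nonterminals (Y1, Y2, …): affected rules were Expr → Expr Atom Factor.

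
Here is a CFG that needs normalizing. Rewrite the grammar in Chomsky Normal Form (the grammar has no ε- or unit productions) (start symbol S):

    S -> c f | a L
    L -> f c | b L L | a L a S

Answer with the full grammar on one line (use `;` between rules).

S -> X1 X2 | X3 L; L -> X2 X1 | X4 Y1 | X3 Y2; X1 -> c; X2 -> f; X3 -> a; X4 -> b; Y1 -> L L; Y2 -> L Y3; Y3 -> X3 S

Introduce a nonterminal for each terminal appearing in a rule of length ≥ 2: X1 → c, X2 → f, X3 → a, X4 → b.
Binarize each right-hand side of length ≥ 3 by chaining fresh nonterminals (Y1, Y2, …): affected rules were L → X4 L L; L → X3 L X3 S.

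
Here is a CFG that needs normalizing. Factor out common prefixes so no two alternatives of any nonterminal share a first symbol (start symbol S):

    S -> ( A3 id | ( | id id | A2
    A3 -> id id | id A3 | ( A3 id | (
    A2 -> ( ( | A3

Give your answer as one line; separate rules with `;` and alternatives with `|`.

S has alternatives sharing prefix '(': factor to S → ( S' with S' → A3 id | ε.
A3 has alternatives sharing prefix 'id': factor to A3 → id A3' with A3' → id | A3.
A3 has alternatives sharing prefix '(': factor to A3 → ( A3'' with A3'' → A3 id | ε.

S -> id id | A2 | ( S'; A3 -> id A3' | ( A3''; A2 -> ( ( | A3; S' -> A3 id | ε; A3' -> id | A3; A3'' -> A3 id | ε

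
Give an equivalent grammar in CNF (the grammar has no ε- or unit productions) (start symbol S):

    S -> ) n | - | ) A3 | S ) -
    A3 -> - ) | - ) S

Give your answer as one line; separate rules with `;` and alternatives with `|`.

Introduce a nonterminal for each terminal appearing in a rule of length ≥ 2: X1 → ), X2 → n, X3 → -.
Binarize each right-hand side of length ≥ 3 by chaining fresh nonterminals (Y1, Y2, …): affected rules were S → S X1 X3; A3 → X3 X1 S.

S -> X1 X2 | - | X1 A3 | S Y1; A3 -> X3 X1 | X3 Y2; X1 -> ); X2 -> n; X3 -> -; Y1 -> X1 X3; Y2 -> X1 S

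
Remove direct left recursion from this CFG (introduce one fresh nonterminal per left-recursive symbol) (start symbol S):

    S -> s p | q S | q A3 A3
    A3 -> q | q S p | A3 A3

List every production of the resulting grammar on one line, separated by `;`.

S -> s p | q S | q A3 A3; A3 -> q A3' | q S p A3'; A3' -> A3 A3' | epsilon

A3 is directly left-recursive.
For A3: α = {A3}, β = {q, q S p}. Rewrite as A3 → β A3' and A3' → α A3' | ε.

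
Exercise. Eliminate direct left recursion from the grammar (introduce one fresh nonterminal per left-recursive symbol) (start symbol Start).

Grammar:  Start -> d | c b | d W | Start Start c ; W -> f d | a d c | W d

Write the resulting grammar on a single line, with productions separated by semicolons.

Start -> d Start1 | c b Start1 | d W Start1; W -> f d W1 | a d c W1; Start1 -> Start c Start1 | epsilon; W1 -> d W1 | epsilon

Directly left-recursive nonterminals: Start, W.
For Start: α = {Start c}, β = {d, c b, d W}. Rewrite as Start → β Start1 and Start1 → α Start1 | ε.
For W: α = {d}, β = {f d, a d c}. Rewrite as W → β W1 and W1 → α W1 | ε.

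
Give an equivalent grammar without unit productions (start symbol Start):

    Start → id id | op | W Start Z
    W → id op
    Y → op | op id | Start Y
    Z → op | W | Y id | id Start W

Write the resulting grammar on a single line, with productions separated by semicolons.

Start → id id | op | W Start Z; W → id op; Y → op | op id | Start Y; Z → op | Y id | id Start W | id op

Unit pairs: Z ⇒* {W}.
For every A with A ⇒* B via unit rules, add B's non-unit alternatives to A; then delete every rule of the form X → Y.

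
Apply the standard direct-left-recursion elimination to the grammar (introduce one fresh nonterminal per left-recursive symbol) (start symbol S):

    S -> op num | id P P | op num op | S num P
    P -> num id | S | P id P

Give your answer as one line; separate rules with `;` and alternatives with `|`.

S -> op num S' | id P P S' | op num op S'; P -> num id P' | S P'; S' -> num P S' | ε; P' -> id P P' | ε

Left recursion appears on S, P.
For S: α = {num P}, β = {op num, id P P, op num op}. Rewrite as S → β S' and S' → α S' | ε.
For P: α = {id P}, β = {num id, S}. Rewrite as P → β P' and P' → α P' | ε.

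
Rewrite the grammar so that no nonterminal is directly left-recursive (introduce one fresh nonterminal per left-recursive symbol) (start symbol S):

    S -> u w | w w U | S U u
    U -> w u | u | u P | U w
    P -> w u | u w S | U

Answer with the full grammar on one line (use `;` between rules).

Left recursion appears on S, U.
For S: α = {U u}, β = {u w, w w U}. Rewrite as S → β S' and S' → α S' | ε.
For U: α = {w}, β = {w u, u, u P}. Rewrite as U → β U' and U' → α U' | ε.

S -> u w S' | w w U S'; U -> w u U' | u U' | u P U'; P -> w u | u w S | U; S' -> U u S' | ε; U' -> w U' | ε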